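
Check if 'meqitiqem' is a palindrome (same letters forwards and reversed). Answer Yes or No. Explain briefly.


Forward: 'meqitiqem'
Reversed: 'meqitiqem'
They are identical.

Yes


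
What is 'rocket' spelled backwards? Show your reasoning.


Reverse 'rocket' character by character: 'tekcor'.

tekcor


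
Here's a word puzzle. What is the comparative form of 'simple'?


Apply comparative formation (ends in e: add -r): 'simple' -> 'simpler'.

simpler


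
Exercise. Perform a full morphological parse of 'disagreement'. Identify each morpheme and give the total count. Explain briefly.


Step 1: Identify prefix: 'dis' (meaning: not/apart)
Step 2: Identify root: 'agree'
Step 3: Identify suffix(es): 'ment'
Decomposition: dis- (prefix: not/apart) + agree (root) + -ment (suffix: action/result)
Total morphemes: 3

3 morphemes (dis- (prefix: not/apart) + agree (root) + -ment (suffix: action/result))


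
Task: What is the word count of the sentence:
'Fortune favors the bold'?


Split into words: Fortune | favors | the | bold = 4 words.

4


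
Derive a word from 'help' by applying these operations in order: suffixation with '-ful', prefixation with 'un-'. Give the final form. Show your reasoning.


Step 1: Add suffix '-ful' to 'help' = 'helpful'
Step 2: Add prefix 'un-' to 'helpful' = 'unhelpful'

unhelpful


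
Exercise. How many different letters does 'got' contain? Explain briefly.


Unique letters in 'got': {g, o, t} = 3 distinct letters.

3


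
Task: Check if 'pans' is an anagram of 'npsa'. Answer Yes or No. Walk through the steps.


Sorted letters of 'pans': 'anps'
Sorted letters of 'npsa': 'anps'
They match.

Yes


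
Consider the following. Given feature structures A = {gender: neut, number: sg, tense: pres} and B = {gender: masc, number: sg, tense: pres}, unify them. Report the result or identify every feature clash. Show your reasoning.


Compare features:
gender: A=neut vs B=masc -> CLASH
number: A=sg vs B=sg -> unified: sg
tense: A=pres vs B=pres -> unified: pres
Clash detected on feature 'gender' (neut vs masc); unification fails.

CLASH on 'gender' (neut vs masc)


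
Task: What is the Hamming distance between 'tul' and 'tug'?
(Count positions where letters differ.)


Alignment:
Position 1: 't' vs 't' = match
Position 2: 'u' vs 'u' = match
Position 3: 'l' vs 'g' = DIFFER
Total differences: 1

1


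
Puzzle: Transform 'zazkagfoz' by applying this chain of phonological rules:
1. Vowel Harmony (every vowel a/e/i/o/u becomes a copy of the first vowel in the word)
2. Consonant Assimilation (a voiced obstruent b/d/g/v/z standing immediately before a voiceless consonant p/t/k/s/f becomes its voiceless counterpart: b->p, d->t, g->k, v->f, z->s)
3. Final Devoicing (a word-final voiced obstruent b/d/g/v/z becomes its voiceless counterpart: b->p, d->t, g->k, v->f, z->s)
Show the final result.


Starting form: 'zazkagfoz'
Rule 1: Vowel Harmony: all vowels become 'a' (matching first vowel). 'zazkagfoz' -> 'zazkagfaz'
Rule 2: Consonant Assimilation: voiced obstruent before voiceless consonant becomes voiceless ('zk' -> 'sk', 'gf' -> 'kf'). 'zazkagfaz' -> 'zaskakfaz'
Rule 3: Final Devoicing: word-final voiced obstruent 'z' becomes voiceless 's'. 'zaskakfaz' -> 'zaskakfas'
Final form: 'zaskakfas'

zaskakfas


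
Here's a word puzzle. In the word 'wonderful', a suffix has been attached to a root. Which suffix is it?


The word 'wonderful' = 'wonder' (root) + '-ful' (suffix). The suffix is '-ful'.

ful


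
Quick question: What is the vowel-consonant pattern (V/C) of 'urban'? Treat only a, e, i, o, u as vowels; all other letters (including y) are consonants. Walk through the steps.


Letter mapping: u = V, r = C, b = C, a = V, n = C.

VCCVC


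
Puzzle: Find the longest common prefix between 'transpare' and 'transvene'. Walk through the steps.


Compare from the start: 5 characters match: 'trans'. Mismatch at position 6: 'p' vs 'v'.

trans


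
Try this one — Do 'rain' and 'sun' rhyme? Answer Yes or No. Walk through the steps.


Rime (stressed vowel + following sounds) of 'rain': -ain = /eɪn/
Rime of 'sun': -un = /ʌn/
/eɪn/ and /ʌn/ are different ending sounds, so the words do not rhyme.

No


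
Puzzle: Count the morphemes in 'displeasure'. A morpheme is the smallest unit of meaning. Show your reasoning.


Decomposition: dis- (prefix) + please (root) + -ure (suffix) = 3 morpheme(s)

3 morphemes


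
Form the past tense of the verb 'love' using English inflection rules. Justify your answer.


Apply rule: Add -d (word ends in -e). 'love' becomes 'loved'.

loved


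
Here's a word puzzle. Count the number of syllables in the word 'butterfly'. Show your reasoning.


Break 'butterfly' into syllables: but-ter-fly -> but | ter | fly = 3 syllables

3 syllables


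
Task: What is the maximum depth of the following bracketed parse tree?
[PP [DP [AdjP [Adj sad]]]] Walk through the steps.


Count bracket nesting levels:
'[' at pos 0: depth = 1
'[' at pos 4: depth = 2
'[' at pos 8: depth = 3
'[' at pos 14: depth = 4
Maximum depth reached: 4

4


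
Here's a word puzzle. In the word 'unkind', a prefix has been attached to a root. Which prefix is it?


The word 'unkind' = 'un' (prefix) + 'kind' (root). The prefix is 'un'.

un


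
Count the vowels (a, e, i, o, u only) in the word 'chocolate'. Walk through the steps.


Vowels in 'chocolate': o, o, a, e = 4 vowels.

4


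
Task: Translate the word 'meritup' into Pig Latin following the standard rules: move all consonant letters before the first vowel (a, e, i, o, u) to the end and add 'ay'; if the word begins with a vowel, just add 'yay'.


'meritup': move consonant cluster 'm' to end and add 'ay': 'eritupmay'.

eritupmay


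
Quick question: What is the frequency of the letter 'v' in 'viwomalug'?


Letter 'v' in 'viwomalug': found at position(s) 1 = 1 occurrence(s).

1


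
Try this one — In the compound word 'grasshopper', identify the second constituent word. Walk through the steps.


Split 'grasshopper' into 'grass' + 'hopper'. The second part is 'hopper'.

hopper


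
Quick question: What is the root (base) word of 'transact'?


Remove prefix 'trans' from 'transact' to get root 'act'.

act


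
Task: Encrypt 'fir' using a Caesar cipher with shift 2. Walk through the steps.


Shift each letter by 2: f -> h, i -> k, r -> t. Result: 'hkt'.

hkt


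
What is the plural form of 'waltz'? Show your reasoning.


Apply rule: Add -es (sibilant/fricative ending). 'waltz' becomes 'waltzes'.

waltzes


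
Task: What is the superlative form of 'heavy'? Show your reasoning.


Apply superlative formation (consonant + y: change y to i, add -est): 'heavy' -> 'heaviest'.

heaviest


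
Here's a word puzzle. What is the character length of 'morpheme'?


Spell out 'morpheme' and number each letter: m(1), o(2), r(3), p(4), h(5), e(6), m(7), e(8). Total: 8 letters.

8


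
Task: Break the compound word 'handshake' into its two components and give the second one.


Split 'handshake' into 'hand' + 'shake'. The second part is 'shake'.

shake


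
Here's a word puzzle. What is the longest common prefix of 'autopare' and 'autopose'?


Compare from the start: 5 characters match: 'autop'. Mismatch at position 6: 'a' vs 'o'.

autop


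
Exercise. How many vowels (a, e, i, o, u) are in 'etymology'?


Vowels in 'etymology': e, o, o = 3 vowels.

3


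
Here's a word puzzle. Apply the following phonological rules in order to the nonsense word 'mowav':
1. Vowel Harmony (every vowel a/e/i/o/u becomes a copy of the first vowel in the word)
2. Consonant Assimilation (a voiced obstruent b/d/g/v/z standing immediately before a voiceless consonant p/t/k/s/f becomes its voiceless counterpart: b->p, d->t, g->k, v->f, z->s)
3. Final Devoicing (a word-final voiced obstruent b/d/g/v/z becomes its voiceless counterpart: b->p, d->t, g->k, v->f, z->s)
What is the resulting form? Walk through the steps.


Starting form: 'mowav'
Rule 1: Vowel Harmony: all vowels become 'o' (matching first vowel). 'mowav' -> 'mowov'
Rule 2: Consonant Assimilation: no voiced obstruent (b/d/g/v/z) stands immediately before a voiceless consonant (p/t/k/s/f). No change.
Rule 3: Final Devoicing: word-final voiced obstruent 'v' becomes voiceless 'f'. 'mowov' -> 'mowof'
Final form: 'mowof'

mowof


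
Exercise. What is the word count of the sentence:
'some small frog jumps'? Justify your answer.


Split into words: some | small | frog | jumps = 4 words.

4


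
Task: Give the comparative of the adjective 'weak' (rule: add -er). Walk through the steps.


Apply comparative formation (add -er): 'weak' -> 'weaker'.

weaker


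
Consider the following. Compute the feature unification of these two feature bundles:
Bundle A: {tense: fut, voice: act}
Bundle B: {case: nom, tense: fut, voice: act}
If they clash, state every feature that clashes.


Compare features:
case: A=_ vs B=nom -> unified: nom
tense: A=fut vs B=fut -> unified: fut
voice: A=act vs B=act -> unified: act
No clashes found.

Unified: {case: nom, tense: fut, voice: act}


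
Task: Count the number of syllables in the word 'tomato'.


Break 'tomato' into syllables: to-ma-to -> to | ma | to = 3 syllables

3 syllables


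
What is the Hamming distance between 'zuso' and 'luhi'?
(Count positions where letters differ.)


Alignment:
Position 1: 'z' vs 'l' = DIFFER
Position 2: 'u' vs 'u' = match
Position 3: 's' vs 'h' = DIFFER
Position 4: 'o' vs 'i' = DIFFER
Total differences: 3

3


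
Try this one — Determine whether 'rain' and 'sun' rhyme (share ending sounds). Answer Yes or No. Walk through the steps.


Rime (stressed vowel + following sounds) of 'rain': -ain = /eɪn/
Rime of 'sun': -un = /ʌn/
/eɪn/ and /ʌn/ are different ending sounds, so the words do not rhyme.

No


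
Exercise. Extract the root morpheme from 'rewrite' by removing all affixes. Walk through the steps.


Remove prefix 're' from 'rewrite' to get root 'write'.

write


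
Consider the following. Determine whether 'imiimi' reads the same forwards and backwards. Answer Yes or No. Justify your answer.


Forward: 'imiimi'
Reversed: 'imiimi'
They are identical.

Yes


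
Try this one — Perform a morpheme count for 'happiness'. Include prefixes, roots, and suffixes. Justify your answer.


Decomposition: happy (root) + -ness (suffix) = 2 morpheme(s)

2 morphemes


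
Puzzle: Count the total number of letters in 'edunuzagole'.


Spell out 'edunuzagole' and number each letter: e(1), d(2), u(3), n(4), u(5), z(6), a(7), g(8), o(9), l(10), e(11). Total: 11 letters.

11


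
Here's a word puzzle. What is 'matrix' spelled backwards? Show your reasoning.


Reverse 'matrix' character by character: 'xirtam'.

xirtam


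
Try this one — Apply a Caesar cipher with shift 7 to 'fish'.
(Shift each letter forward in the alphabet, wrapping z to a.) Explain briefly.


Shift each letter by 7: f -> m, i -> p, s -> z, h -> o. Result: 'mpzo'.

mpzo


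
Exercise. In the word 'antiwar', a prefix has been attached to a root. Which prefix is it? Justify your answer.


The word 'antiwar' = 'anti' (prefix) + 'war' (root). The prefix is 'anti'.

anti


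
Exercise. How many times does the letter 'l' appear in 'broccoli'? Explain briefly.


Letter 'l' in 'broccoli': found at position(s) 7 = 1 occurrence(s).

1


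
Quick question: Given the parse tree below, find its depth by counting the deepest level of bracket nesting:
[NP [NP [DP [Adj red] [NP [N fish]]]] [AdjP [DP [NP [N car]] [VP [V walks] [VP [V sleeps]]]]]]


Count bracket nesting levels:
'[' at pos 0: depth = 1
'[' at pos 4: depth = 2
'[' at pos 8: depth = 3
'[' at pos 12: depth = 4
'[' at pos 22: depth = 4
'[' at pos 26: depth = 5
'[' at pos 38: depth = 2
'[' at pos 44: depth = 3
'[' at pos 48: depth = 4
'[' at pos 52: depth = 5
'[' at pos 61: depth = 4
'[' at pos 65: depth = 5
'[' at pos 75: depth = 5
'[' at pos 79: depth = 6
Maximum depth reached: 6

6


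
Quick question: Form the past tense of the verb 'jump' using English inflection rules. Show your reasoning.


Apply rule: Add -ed. 'jump' becomes 'jumped'.

jumped


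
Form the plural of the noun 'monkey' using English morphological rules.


Apply rule: Add -s. 'monkey' becomes 'monkeys'.

monkeys


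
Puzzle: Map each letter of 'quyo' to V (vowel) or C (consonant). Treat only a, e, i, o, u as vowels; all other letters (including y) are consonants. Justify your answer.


Letter mapping: q = C, u = V, y = C, o = V.

CVCV


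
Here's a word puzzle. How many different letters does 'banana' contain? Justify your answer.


Unique letters in 'banana': {a, b, n} = 3 distinct letters.

3


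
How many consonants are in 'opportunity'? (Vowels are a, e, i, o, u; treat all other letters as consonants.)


Consonants in 'opportunity': p, p, r, t, n, t, y = 7 consonants.

7


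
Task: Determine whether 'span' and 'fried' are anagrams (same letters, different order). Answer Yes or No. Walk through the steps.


Sorted letters of 'span': 'anps'
Sorted letters of 'fried': 'defir'
They do not match.

No


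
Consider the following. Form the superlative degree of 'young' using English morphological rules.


Apply superlative formation (add -est): 'young' -> 'youngest'.

youngest


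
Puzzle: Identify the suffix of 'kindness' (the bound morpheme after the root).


The word 'kindness' = 'kind' (root) + '-ness' (suffix). The suffix is '-ness'.

ness


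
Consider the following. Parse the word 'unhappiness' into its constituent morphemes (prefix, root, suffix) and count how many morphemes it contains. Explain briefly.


Step 1: Identify prefix: 'un' (meaning: not/reverse)
Step 2: Identify root: 'happy'
Step 3: Identify suffix(es): 'ness'
Decomposition: un- (prefix: not/reverse) + happy (root) + -ness (suffix: state of)
Total morphemes: 3

3 morphemes (un- (prefix: not/reverse) + happy (root) + -ness (suffix: state of))


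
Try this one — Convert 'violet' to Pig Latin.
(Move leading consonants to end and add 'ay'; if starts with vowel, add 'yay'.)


'violet': move consonant cluster 'v' to end and add 'ay': 'ioletvay'.

ioletvay


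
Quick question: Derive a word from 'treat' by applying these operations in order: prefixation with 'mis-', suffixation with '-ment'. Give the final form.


Step 1: Add prefix 'mis-' to 'treat' = 'mistreat'
Step 2: Add suffix '-ment' to 'mistreat' = 'mistreatment'

mistreatment


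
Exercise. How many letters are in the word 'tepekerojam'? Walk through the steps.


Spell out 'tepekerojam' and number each letter: t(1), e(2), p(3), e(4), k(5), e(6), r(7), o(8), j(9), a(10), m(11). Total: 11 letters.

11


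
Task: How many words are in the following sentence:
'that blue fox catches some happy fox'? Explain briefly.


Split into words: that | blue | fox | catches | some | happy | fox = 7 words.

7


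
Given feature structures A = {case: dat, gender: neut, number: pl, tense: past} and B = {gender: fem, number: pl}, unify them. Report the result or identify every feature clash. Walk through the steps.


Compare features:
case: A=dat vs B=_ -> unified: dat
gender: A=neut vs B=fem -> CLASH
number: A=pl vs B=pl -> unified: pl
tense: A=past vs B=_ -> unified: past
Clash detected on feature 'gender' (neut vs fem); unification fails.

CLASH on 'gender' (neut vs fem)


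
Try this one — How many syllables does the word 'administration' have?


Break 'administration' into syllables: ad-min-is-tra-tion -> ad | min | is | tra | tion = 5 syllables

5 syllables


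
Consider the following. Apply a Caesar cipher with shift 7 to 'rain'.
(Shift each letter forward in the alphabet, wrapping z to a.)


Shift each letter by 7: r -> y, a -> h, i -> p, n -> u. Result: 'yhpu'.

yhpu


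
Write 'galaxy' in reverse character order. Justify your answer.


Reverse 'galaxy' character by character: 'yxalag'.

yxalag


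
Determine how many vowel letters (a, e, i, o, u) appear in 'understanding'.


Vowels in 'understanding': u, e, a, i = 4 vowels.

4


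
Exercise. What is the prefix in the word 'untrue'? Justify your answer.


The word 'untrue' = 'un' (prefix) + 'true' (root). The prefix is 'un'.

un


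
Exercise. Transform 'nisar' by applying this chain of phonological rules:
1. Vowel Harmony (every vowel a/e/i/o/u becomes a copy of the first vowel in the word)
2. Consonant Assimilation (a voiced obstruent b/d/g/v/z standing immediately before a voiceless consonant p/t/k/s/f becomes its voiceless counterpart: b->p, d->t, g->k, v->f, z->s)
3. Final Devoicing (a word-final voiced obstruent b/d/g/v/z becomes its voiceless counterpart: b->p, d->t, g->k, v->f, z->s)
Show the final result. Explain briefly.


Starting form: 'nisar'
Rule 1: Vowel Harmony: all vowels become 'i' (matching first vowel). 'nisar' -> 'nisir'
Rule 2: Consonant Assimilation: no voiced obstruent (b/d/g/v/z) stands immediately before a voiceless consonant (p/t/k/s/f). No change.
Rule 3: Final Devoicing: final consonant 'r' is not one of the voiced obstruents b/d/g/v/z. No change.
Final form: 'nisir'

nisir


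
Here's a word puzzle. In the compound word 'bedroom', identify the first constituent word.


Split 'bedroom' into 'bed' + 'room'. The first part is 'bed'.

bed


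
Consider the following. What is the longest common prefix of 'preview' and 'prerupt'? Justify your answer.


Compare from the start: 3 characters match: 'pre'. Mismatch at position 4: 'v' vs 'r'.

pre


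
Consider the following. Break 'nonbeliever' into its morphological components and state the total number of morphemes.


Step 1: Identify prefix: 'non' (meaning: not)
Step 2: Identify root: 'believe'
Step 3: Identify suffix(es): 'er'
Decomposition: non- (prefix: not) + believe (root) + -er (suffix: one who)
Total morphemes: 3

3 morphemes (non- (prefix: not) + believe (root) + -er (suffix: one who))


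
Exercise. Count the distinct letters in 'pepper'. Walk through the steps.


Unique letters in 'pepper': {e, p, r} = 3 distinct letters.

3


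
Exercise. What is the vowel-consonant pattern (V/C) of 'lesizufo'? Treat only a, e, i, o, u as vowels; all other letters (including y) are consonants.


Letter mapping: l = C, e = V, s = C, i = V, z = C, u = V, f = C, o = V.

CVCVCVCV


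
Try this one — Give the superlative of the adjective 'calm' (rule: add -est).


Apply superlative formation (add -est): 'calm' -> 'calmest'.

calmest


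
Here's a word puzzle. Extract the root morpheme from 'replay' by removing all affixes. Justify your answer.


Remove prefix 're' from 'replay' to get root 'play'.

play


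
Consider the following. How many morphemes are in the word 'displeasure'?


Decomposition: dis- (prefix) + please (root) + -ure (suffix) = 3 morpheme(s)

3 morphemes


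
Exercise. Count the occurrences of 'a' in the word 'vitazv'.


Letter 'a' in 'vitazv': found at position(s) 4 = 1 occurrence(s).

1


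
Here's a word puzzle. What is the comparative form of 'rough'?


Apply comparative formation (add -er): 'rough' -> 'rougher'.

rougher


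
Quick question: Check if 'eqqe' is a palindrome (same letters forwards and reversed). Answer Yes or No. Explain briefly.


Forward: 'eqqe'
Reversed: 'eqqe'
They are identical.

Yes


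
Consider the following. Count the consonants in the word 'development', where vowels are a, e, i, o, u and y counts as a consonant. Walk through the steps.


Consonants in 'development': d, v, l, p, m, n, t = 7 consonants.

7


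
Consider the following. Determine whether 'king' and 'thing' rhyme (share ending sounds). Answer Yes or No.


Rime (stressed vowel + following sounds) of 'king': -ing = /ɪŋ/
Rime of 'thing': -ing = /ɪŋ/
/ɪŋ/ and /ɪŋ/ are the same ending sound, so the words rhyme.

Yes


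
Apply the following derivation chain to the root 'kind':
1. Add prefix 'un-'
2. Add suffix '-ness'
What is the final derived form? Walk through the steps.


Step 1: Add prefix 'un-' to 'kind' = 'unkind'
Step 2: Add suffix '-ness' to 'unkind' = 'unkindness'

unkindness


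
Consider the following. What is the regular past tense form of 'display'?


Apply rule: Add -ed. 'display' becomes 'displayed'.

displayed


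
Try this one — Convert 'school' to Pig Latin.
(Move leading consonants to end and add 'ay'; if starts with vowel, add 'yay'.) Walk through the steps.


'school': move consonant cluster 'sch' to end and add 'ay': 'oolschay'.

oolschay


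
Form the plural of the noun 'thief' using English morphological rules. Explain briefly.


Apply rule: Change -f to -ves. 'thief' becomes 'thieves'.

thieves


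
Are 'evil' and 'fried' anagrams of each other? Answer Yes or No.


Sorted letters of 'evil': 'eilv'
Sorted letters of 'fried': 'defir'
They do not match.

No


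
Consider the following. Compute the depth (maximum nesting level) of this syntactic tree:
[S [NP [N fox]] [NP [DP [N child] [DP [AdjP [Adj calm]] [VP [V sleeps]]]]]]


Count bracket nesting levels:
'[' at pos 0: depth = 1
'[' at pos 3: depth = 2
'[' at pos 7: depth = 3
'[' at pos 16: depth = 2
'[' at pos 20: depth = 3
'[' at pos 24: depth = 4
'[' at pos 34: depth = 4
'[' at pos 38: depth = 5
'[' at pos 44: depth = 6
'[' at pos 56: depth = 5
'[' at pos 60: depth = 6
Maximum depth reached: 6

6


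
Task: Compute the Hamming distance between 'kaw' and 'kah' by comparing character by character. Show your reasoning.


Alignment:
Position 1: 'k' vs 'k' = match
Position 2: 'a' vs 'a' = match
Position 3: 'w' vs 'h' = DIFFER
Total differences: 1

1


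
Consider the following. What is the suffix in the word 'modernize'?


The word 'modernize' = 'modern' (root) + '-ize' (suffix). The suffix is '-ize'.

ize


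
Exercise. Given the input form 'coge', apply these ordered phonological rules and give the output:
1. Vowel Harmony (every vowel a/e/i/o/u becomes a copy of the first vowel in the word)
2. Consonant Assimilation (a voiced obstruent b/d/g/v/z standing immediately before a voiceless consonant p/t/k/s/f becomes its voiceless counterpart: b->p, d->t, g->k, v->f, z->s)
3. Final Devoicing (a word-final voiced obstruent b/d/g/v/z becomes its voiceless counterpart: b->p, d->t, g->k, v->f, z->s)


Starting form: 'coge'
Rule 1: Vowel Harmony: all vowels become 'o' (matching first vowel). 'coge' -> 'cogo'
Rule 2: Consonant Assimilation: no voiced obstruent (b/d/g/v/z) stands immediately before a voiceless consonant (p/t/k/s/f). No change.
Rule 3: Final Devoicing: the word ends in the vowel 'o', not a consonant. No change.
Final form: 'cogo'

cogo


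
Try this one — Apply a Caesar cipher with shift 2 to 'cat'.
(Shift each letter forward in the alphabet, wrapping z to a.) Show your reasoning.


Shift each letter by 2: c -> e, a -> c, t -> v. Result: 'ecv'.

ecv


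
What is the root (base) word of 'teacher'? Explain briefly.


Remove suffix '-er' from 'teacher' to get root 'teach'.

teach


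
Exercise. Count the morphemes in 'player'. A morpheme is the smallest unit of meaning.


Decomposition: play (root) + -er (suffix) = 2 morpheme(s)

2 morphemes


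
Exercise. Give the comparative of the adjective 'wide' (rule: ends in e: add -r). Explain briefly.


Apply comparative formation (ends in e: add -r): 'wide' -> 'wider'.

wider


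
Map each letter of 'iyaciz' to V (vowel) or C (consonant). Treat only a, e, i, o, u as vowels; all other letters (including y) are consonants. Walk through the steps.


Letter mapping: i = V, y = C, a = V, c = C, i = V, z = C.

VCVCVC


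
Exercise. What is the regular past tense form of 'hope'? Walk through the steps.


Apply rule: Add -d (word ends in -e). 'hope' becomes 'hoped'.

hoped


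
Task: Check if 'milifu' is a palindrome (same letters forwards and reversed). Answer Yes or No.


Forward: 'milifu'
Reversed: 'ufilim'
They differ.

No


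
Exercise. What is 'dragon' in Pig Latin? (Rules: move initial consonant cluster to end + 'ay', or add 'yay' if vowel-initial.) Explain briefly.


'dragon': move consonant cluster 'dr' to end and add 'ay': 'agondray'.

agondray


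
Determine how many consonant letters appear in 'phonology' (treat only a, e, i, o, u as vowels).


Consonants in 'phonology': p, h, n, l, g, y = 6 consonants.

6


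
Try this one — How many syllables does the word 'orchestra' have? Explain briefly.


Break 'orchestra' into syllables: or-ches-tra -> or | ches | tra = 3 syllables

3 syllables


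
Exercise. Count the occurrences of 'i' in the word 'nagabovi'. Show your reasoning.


Letter 'i' in 'nagabovi': found at position(s) 8 = 1 occurrence(s).

1


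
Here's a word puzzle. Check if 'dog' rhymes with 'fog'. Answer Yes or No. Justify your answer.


Rime (stressed vowel + following sounds) of 'dog': -og = /ɒg/
Rime of 'fog': -og = /ɒg/
/ɒg/ and /ɒg/ are the same ending sound, so the words rhyme.

Yes


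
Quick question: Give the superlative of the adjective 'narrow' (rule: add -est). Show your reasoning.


Apply superlative formation (add -est): 'narrow' -> 'narrowest'.

narrowest


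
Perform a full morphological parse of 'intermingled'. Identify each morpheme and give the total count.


Step 1: Identify prefix: 'inter' (meaning: between)
Step 2: Identify root: 'mingle'
Step 3: Identify suffix(es): 'ed'
Decomposition: inter- (prefix: between) + mingle (root) + -ed (suffix: past)
Total morphemes: 3

3 morphemes (inter- (prefix: between) + mingle (root) + -ed (suffix: past))


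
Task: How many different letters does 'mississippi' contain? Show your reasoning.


Unique letters in 'mississippi': {i, m, p, s} = 4 distinct letters.

4


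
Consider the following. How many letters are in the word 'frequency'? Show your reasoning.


Spell out 'frequency' and number each letter: f(1), r(2), e(3), q(4), u(5), e(6), n(7), c(8), y(9). Total: 9 letters.

9


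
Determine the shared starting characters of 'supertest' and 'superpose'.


Compare from the start: 5 characters match: 'super'. Mismatch at position 6: 't' vs 'p'.

super


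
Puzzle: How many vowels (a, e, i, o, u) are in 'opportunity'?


Vowels in 'opportunity': o, o, u, i = 4 vowels.

4


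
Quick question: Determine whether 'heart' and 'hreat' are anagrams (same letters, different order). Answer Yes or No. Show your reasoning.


Sorted letters of 'heart': 'aehrt'
Sorted letters of 'hreat': 'aehrt'
They match.

Yes


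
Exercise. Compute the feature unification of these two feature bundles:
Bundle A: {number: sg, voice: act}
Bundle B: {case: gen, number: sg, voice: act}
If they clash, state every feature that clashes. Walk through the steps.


Compare features:
case: A=_ vs B=gen -> unified: gen
number: A=sg vs B=sg -> unified: sg
voice: A=act vs B=act -> unified: act
No clashes found.

Unified: {case: gen, number: sg, voice: act}


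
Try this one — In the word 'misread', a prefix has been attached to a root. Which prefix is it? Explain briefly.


The word 'misread' = 'mis' (prefix) + 'read' (root). The prefix is 'mis'.

mis


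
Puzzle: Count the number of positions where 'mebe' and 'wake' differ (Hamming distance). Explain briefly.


Alignment:
Position 1: 'm' vs 'w' = DIFFER
Position 2: 'e' vs 'a' = DIFFER
Position 3: 'b' vs 'k' = DIFFER
Position 4: 'e' vs 'e' = match
Total differences: 3

3


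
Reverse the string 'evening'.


Reverse 'evening' character by character: 'gnineve'.

gnineve


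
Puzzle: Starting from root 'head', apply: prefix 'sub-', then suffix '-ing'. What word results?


Step 1: Add prefix 'sub-' to 'head' = 'subhead'
Step 2: Add suffix '-ing' to 'subhead' = 'subheading'

subheading


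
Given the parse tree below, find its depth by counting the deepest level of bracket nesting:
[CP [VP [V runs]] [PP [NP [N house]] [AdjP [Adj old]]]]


Count bracket nesting levels:
'[' at pos 0: depth = 1
'[' at pos 4: depth = 2
'[' at pos 8: depth = 3
'[' at pos 18: depth = 2
'[' at pos 22: depth = 3
'[' at pos 26: depth = 4
'[' at pos 37: depth = 3
'[' at pos 43: depth = 4
Maximum depth reached: 4

4


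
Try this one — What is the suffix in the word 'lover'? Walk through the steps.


The word 'lover' = 'love' (root) + '-er' (suffix). The suffix is '-er'.

er


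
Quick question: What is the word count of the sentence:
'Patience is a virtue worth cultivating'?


Split into words: Patience | is | a | virtue | worth | cultivating = 6 words.

6


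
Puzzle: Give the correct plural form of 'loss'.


Apply rule: Add -es (sibilant/fricative ending). 'loss' becomes 'losses'.

losses


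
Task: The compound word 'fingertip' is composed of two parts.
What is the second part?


Split 'fingertip' into 'finger' + 'tip'. The second part is 'tip'.

tip


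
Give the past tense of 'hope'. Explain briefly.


Apply rule: Add -d (word ends in -e). 'hope' becomes 'hoped'.

hoped


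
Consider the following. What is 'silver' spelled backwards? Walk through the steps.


Reverse 'silver' character by character: 'revlis'.

revlis


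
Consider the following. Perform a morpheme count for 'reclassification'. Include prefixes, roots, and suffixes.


Decomposition: re- (prefix) + class (root) + -ify (suffix) + -ation (suffix) = 4 morpheme(s)

4 morphemes


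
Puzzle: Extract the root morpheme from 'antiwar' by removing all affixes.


Remove prefix 'anti' from 'antiwar' to get root 'war'.

war


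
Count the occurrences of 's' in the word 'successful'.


Letter 's' in 'successful': found at position(s) 1, 6, 7 = 3 occurrence(s).

3


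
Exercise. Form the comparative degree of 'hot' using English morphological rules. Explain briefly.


Apply comparative formation (double final consonant, add -er): 'hot' -> 'hotter'.

hotter


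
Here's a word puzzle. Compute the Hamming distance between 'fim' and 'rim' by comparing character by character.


Alignment:
Position 1: 'f' vs 'r' = DIFFER
Position 2: 'i' vs 'i' = match
Position 3: 'm' vs 'm' = match
Total differences: 1

1


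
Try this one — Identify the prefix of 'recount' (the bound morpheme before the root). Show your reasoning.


The word 'recount' = 're' (prefix) + 'count' (root). The prefix is 're'.

re


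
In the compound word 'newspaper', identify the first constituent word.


Split 'newspaper' into 'news' + 'paper'. The first part is 'news'.

news


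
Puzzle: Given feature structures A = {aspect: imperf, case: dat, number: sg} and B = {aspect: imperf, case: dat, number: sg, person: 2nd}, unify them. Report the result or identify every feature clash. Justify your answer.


Compare features:
aspect: A=imperf vs B=imperf -> unified: imperf
case: A=dat vs B=dat -> unified: dat
number: A=sg vs B=sg -> unified: sg
person: A=_ vs B=2nd -> unified: 2nd
No clashes found.

Unified: {aspect: imperf, case: dat, number: sg, person: 2nd}


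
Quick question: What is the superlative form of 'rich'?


Apply superlative formation (add -est): 'rich' -> 'richest'.

richest


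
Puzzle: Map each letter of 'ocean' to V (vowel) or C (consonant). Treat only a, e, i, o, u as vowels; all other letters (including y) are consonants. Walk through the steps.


Letter mapping: o = V, c = C, e = V, a = V, n = C.

VCVVC


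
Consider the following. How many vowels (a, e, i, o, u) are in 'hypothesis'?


Vowels in 'hypothesis': o, e, i = 3 vowels.

3


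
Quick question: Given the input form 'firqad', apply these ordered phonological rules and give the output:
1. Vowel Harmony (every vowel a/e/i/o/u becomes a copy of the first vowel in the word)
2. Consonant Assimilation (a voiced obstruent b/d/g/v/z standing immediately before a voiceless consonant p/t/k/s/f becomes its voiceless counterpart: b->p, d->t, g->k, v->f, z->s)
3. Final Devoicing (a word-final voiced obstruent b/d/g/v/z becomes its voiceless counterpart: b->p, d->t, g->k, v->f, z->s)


Starting form: 'firqad'
Rule 1: Vowel Harmony: all vowels become 'i' (matching first vowel). 'firqad' -> 'firqid'
Rule 2: Consonant Assimilation: no voiced obstruent (b/d/g/v/z) stands immediately before a voiceless consonant (p/t/k/s/f). No change.
Rule 3: Final Devoicing: word-final voiced obstruent 'd' becomes voiceless 't'. 'firqid' -> 'firqit'
Final form: 'firqit'

firqit


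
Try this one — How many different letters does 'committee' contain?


Unique letters in 'committee': {c, e, i, m, o, t} = 6 distinct letters.

6


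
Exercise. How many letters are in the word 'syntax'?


Spell out 'syntax' and number each letter: s(1), y(2), n(3), t(4), a(5), x(6). Total: 6 letters.

6


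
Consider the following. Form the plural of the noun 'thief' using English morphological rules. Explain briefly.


Apply rule: Change -f to -ves. 'thief' becomes 'thieves'.

thieves


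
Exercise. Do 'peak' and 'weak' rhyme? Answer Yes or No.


Rime (stressed vowel + following sounds) of 'peak': -eak = /iːk/
Rime of 'weak': -eak = /iːk/
/iːk/ and /iːk/ are the same ending sound, so the words rhyme.

Yes


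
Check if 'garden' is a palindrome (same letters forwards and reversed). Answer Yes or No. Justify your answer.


Forward: 'garden'
Reversed: 'nedrag'
They differ.

No


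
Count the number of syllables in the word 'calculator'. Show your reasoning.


Break 'calculator' into syllables: cal-cu-la-tor -> cal | cu | la | tor = 4 syllables

4 syllables


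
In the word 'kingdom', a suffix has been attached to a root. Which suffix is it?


The word 'kingdom' = 'king' (root) + '-dom' (suffix). The suffix is '-dom'.

dom


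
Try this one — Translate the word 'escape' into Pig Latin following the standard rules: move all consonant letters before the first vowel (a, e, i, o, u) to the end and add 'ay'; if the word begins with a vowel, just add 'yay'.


'escape' starts with a vowel, so add 'yay': 'escapeyay'.

escapeyay


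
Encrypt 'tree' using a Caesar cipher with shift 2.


Shift each letter by 2: t -> v, r -> t, e -> g, e -> g. Result: 'vtgg'.

vtgg


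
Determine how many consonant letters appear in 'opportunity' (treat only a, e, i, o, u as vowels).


Consonants in 'opportunity': p, p, r, t, n, t, y = 7 consonants.

7


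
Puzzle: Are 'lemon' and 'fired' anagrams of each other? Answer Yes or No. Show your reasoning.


Sorted letters of 'lemon': 'elmno'
Sorted letters of 'fired': 'defir'
They do not match.

No


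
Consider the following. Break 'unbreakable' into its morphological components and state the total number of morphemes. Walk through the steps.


Step 1: Identify prefix: 'un' (meaning: not/reverse)
Step 2: Identify root: 'break'
Step 3: Identify suffix(es): 'able'
Decomposition: un- (prefix: not/reverse) + break (root) + -able (suffix: capable of)
Total morphemes: 3

3 morphemes (un- (prefix: not/reverse) + break (root) + -able (suffix: capable of))


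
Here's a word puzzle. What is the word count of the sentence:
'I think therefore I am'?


Split into words: I | think | therefore | I | am = 5 words.

5


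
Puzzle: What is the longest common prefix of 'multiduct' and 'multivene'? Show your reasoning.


Compare from the start: 5 characters match: 'multi'. Mismatch at position 6: 'd' vs 'v'.

multi


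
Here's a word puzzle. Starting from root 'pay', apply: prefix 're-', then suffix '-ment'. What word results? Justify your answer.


Step 1: Add prefix 're-' to 'pay' = 'repay'
Step 2: Add suffix '-ment' to 'repay' = 'repayment'

repayment


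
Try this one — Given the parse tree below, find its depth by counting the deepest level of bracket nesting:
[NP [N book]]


Count bracket nesting levels:
'[' at pos 0: depth = 1
'[' at pos 4: depth = 2
Maximum depth reached: 2

2


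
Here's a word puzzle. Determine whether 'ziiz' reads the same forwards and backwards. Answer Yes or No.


Forward: 'ziiz'
Reversed: 'ziiz'
They are identical.

Yes


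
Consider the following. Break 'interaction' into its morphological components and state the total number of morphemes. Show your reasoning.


Step 1: Identify prefix: 'inter' (meaning: between)
Step 2: Identify root: 'act'
Step 3: Identify suffix(es): 'ion'
Decomposition: inter- (prefix: between) + act (root) + -ion (suffix: act of)
Total morphemes: 3

3 morphemes (inter- (prefix: between) + act (root) + -ion (suffix: act of))


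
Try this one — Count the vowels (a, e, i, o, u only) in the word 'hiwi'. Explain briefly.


Vowels in 'hiwi': i, i = 2 vowels.

2


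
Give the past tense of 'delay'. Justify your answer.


Apply rule: Add -ed. 'delay' becomes 'delayed'.

delayed


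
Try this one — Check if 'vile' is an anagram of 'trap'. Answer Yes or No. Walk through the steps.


Sorted letters of 'vile': 'eilv'
Sorted letters of 'trap': 'aprt'
They do not match.

No


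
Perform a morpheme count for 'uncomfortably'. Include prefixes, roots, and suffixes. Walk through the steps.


Decomposition: un- (prefix) + comfort (root) + -able (suffix) + -ly (suffix) = 4 morpheme(s)

4 morphemes


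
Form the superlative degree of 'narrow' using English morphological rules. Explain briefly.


Apply superlative formation (add -est): 'narrow' -> 'narrowest'.

narrowest


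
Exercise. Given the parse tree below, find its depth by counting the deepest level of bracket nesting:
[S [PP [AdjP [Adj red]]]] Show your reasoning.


Count bracket nesting levels:
'[' at pos 0: depth = 1
'[' at pos 3: depth = 2
'[' at pos 7: depth = 3
'[' at pos 13: depth = 4
Maximum depth reached: 4

4


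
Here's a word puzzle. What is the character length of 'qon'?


Spell out 'qon' and number each letter: q(1), o(2), n(3). Total: 3 letters.

3


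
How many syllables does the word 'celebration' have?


Break 'celebration' into syllables: cel-e-bra-tion -> cel | e | bra | tion = 4 syllables

4 syllables


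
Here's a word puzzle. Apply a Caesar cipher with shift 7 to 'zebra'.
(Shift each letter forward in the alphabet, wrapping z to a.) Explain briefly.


Shift each letter by 7: z -> g, e -> l, b -> i, r -> y, a -> h. Result: 'gliyh'.

gliyh


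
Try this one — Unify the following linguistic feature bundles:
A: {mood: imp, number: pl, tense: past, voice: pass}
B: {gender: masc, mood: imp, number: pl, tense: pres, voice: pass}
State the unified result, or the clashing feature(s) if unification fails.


Compare features:
gender: A=_ vs B=masc -> unified: masc
mood: A=imp vs B=imp -> unified: imp
number: A=pl vs B=pl -> unified: pl
tense: A=past vs B=pres -> CLASH
voice: A=pass vs B=pass -> unified: pass
Clash detected on feature 'tense' (past vs pres); unification fails.

CLASH on 'tense' (past vs pres)


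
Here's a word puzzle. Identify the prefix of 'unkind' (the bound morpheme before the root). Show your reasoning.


The word 'unkind' = 'un' (prefix) + 'kind' (root). The prefix is 'un'.

un


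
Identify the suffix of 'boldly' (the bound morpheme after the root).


The word 'boldly' = 'bold' (root) + '-ly' (suffix). The suffix is '-ly'.

ly


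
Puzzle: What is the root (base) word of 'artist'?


Remove suffix '-ist' from 'artist' to get root 'art'.

art


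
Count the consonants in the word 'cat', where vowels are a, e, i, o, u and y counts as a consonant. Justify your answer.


Consonants in 'cat': c, t = 2 consonants.

2


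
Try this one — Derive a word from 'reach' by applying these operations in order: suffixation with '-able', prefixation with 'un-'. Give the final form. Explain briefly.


Step 1: Add suffix '-able' to 'reach' = 'reachable'
Step 2: Add prefix 'un-' to 'reachable' = 'unreachable'

unreachable
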